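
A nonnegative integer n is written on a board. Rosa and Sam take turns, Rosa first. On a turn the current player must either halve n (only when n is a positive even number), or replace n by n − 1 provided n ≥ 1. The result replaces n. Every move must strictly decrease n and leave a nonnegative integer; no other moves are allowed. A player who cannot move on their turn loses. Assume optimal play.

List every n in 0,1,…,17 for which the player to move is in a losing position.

Positions with no move are L. A position that does have a move is losing for the player to move precisely when every available move leads to a winning position for the opponent. Fill in the labels:
n=0: no move → L
n=1: reaches L-position 0 → W
n=2: only reaches 1(W), which is W → L
n=3: reaches L-position 2 → W
n=4: reaches L-position 2 → W
n=5: only reaches 4(W), which is W → L
n=6: reaches L-position 5 → W
n=7: only reaches 6(W), which is W → L
n=8: reaches L-position 7 → W
n=9: only reaches 8(W), which is W → L
n=10: reaches L-position 5 → W
n=11: only reaches 10(W), which is W → L
n=12: reaches L-position 11 → W
n=13: only reaches 12(W), which is W → L
n=14: reaches L-position 7 → W
n=15: only reaches 14(W), which is W → L
n=16: reaches L-position 15 → W
n=17: only reaches 16(W), which is W → L
Reading off the rows marked L gives the requested list; there are 9 such values of n.

0, 2, 5, 7, 9, 11, 13, 15, 17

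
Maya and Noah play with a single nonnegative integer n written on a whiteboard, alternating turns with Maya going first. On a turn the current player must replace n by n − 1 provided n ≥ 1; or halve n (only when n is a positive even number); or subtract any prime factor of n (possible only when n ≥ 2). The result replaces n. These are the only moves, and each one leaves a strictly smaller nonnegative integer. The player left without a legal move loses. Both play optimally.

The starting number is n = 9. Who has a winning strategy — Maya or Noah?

Compute win/loss labels from the base case upward. A position with no move is L. Any other position is W if it can reach an L in one move, else L.
n=0: no move → L
n=1: W (go to 0, an L position)
n=2: W (go to 0, an L position)
n=3: W (go to 0, an L position)
n=4: L (options 2(W), 3(W) are all W)
n=5: W (go to 0, an L position)
n=6: W (go to 4, an L position)
n=7: W (go to 0, an L position)
n=8: W (go to 4, an L position)
n=9: L (options 6(W), 8(W) are all W)
The starting position 9 is L: whatever Maya does, the opponent receives a W position.

Noah wins.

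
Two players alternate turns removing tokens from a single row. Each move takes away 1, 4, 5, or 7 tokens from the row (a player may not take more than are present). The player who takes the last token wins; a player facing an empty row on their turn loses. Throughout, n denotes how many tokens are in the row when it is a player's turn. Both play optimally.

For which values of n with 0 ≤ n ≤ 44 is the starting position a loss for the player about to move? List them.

0, 2, 8, 10, 16, 18, 24, 26, 32, 34, 40, 42

Classify positions by backward induction: terminal positions (no move available) are L. From any other position, the mover wins iff some move reaches an L.
n=0: no move → L
n=1: W (go to 0, an L position)
n=2: L (sole option 1(W) is W)
n=3: W (go to 2, an L position)
n=4: W (go to 0, an L position)
n=5: W (go to 0, an L position)
n=6: W (go to 2, an L position)
n=7: W (go to 2, an L position)
n=8: L (options 7(W), 4(W), 3(W), 1(W) are all W)
n=9: W (go to 8, an L position)
n=10: L (options 9(W), 6(W), 5(W), 3(W) are all W)
n=11: W (go to 10, an L position)
n=12: W (go to 8, an L position)
n=13: W (go to 8, an L position)
n=14: W (go to 10, an L position)
n=15: W (go to 10, an L position)
n=16: L (options 15(W), 12(W), 11(W), 9(W) are all W)
n=17: W (go to 16, an L position)
n=18: L (options 17(W), 14(W), 13(W), 11(W) are all W)
n=19: W (go to 18, an L position)
n=20: W (go to 16, an L position)
n=21: W (go to 16, an L position)
n=22: W (go to 18, an L position)
n=23: W (go to 18, an L position)
n=24: L (options 23(W), 20(W), 19(W), 17(W) are all W)
n=25: W (go to 24, an L position)
n=26: L (options 25(W), 22(W), 21(W), 19(W) are all W)
n=27: W (go to 26, an L position)
n=28: W (go to 24, an L position)
n=29: W (go to 24, an L position)
n=30: W (go to 26, an L position)
n=31: W (go to 26, an L position)
n=32: L (options 31(W), 28(W), 27(W), 25(W) are all W)
n=33: W (go to 32, an L position)
n=34: L (options 33(W), 30(W), 29(W), 27(W) are all W)
n=35: W (go to 34, an L position)
n=36: W (go to 32, an L position)
n=37: W (go to 32, an L position)
n=38: W (go to 34, an L position)
n=39: W (go to 34, an L position)
n=40: L (options 39(W), 36(W), 35(W), 33(W) are all W)
n=41: W (go to 40, an L position)
n=42: L (options 41(W), 38(W), 37(W), 35(W) are all W)
n=43: W (go to 42, an L position)
n=44: W (go to 40, an L position)
The losing starting values of n are exactly the entries labelled L in this table (12 of them).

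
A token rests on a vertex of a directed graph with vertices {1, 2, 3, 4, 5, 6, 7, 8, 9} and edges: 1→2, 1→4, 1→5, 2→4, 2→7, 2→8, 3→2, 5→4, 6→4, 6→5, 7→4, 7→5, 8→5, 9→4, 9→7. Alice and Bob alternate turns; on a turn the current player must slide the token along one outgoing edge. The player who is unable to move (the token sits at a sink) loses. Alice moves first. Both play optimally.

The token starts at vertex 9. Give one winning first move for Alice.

Compute win/loss labels from the base case upward. A position with no move is L. Any other position is W if it can reach an L in one move, else L.
Every edge goes from a vertex to one that appears earlier in the order 4, 5, 7, 9, 8, 6, 2, 3, 1, so processing vertices in that order labels each vertex after all of its successors.
4: no outgoing edge → L
5: reaches L-position 4 → W
7: reaches L-position 4 → W
9: reaches L-position 4 → W
8: only reaches 5(W), which is W → L
6: reaches L-position 4 → W
2: reaches L-position 8 → W
3: only reaches 2(W), which is W → L
1: reaches L-position 4 → W
From 9, the L positions reachable in one move are: 4.

Move to 4.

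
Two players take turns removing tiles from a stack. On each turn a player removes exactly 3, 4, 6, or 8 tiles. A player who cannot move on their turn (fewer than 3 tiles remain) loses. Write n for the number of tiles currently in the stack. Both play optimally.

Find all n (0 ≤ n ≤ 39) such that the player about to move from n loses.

0, 1, 2, 11, 12, 13, 22, 23, 24, 33, 34, 35

Classify positions by backward induction: terminal positions (no move available) are L. From any other position, the mover wins iff some move reaches an L.
n=0: no move → L
n=1: no move → L
n=2: no move → L
n=3: reaches L-position 0 → W
n=4: reaches L-position 1 → W
n=5: reaches L-position 2 → W
n=6: reaches L-position 2 → W
n=7: reaches L-position 1 → W
n=8: reaches L-position 2 → W
n=9: reaches L-position 1 → W
n=10: reaches L-position 2 → W
n=11: only reaches 8(W), 7(W), 5(W), 3(W), all W → L
n=12: only reaches 9(W), 8(W), 6(W), 4(W), all W → L
n=13: only reaches 10(W), 9(W), 7(W), 5(W), all W → L
n=14: reaches L-position 11 → W
n=15: reaches L-position 12 → W
n=16: reaches L-position 13 → W
n=17: reaches L-position 13 → W
n=18: reaches L-position 12 → W
n=19: reaches L-position 13 → W
n=20: reaches L-position 12 → W
n=21: reaches L-position 13 → W
n=22: only reaches 19(W), 18(W), 16(W), 14(W), all W → L
n=23: only reaches 20(W), 19(W), 17(W), 15(W), all W → L
n=24: only reaches 21(W), 20(W), 18(W), 16(W), all W → L
n=25: reaches L-position 22 → W
n=26: reaches L-position 23 → W
n=27: reaches L-position 24 → W
n=28: reaches L-position 24 → W
n=29: reaches L-position 23 → W
n=30: reaches L-position 24 → W
n=31: reaches L-position 23 → W
n=32: reaches L-position 24 → W
n=33: only reaches 30(W), 29(W), 27(W), 25(W), all W → L
n=34: only reaches 31(W), 30(W), 28(W), 26(W), all W → L
n=35: only reaches 32(W), 31(W), 29(W), 27(W), all W → L
n=36: reaches L-position 33 → W
n=37: reaches L-position 34 → W
n=38: reaches L-position 35 → W
n=39: reaches L-position 35 → W
The losing starting values of n are exactly the entries labelled L in this table (12 of them).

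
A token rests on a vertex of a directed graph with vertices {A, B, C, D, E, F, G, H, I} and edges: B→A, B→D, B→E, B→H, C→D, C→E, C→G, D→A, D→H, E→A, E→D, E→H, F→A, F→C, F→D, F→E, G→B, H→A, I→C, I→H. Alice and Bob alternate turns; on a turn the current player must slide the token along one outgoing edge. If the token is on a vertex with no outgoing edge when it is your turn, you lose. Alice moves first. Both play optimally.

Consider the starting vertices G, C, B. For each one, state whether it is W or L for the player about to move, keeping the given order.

Build the W/L table. Terminal = L. A non-terminal position is W if it has a move to some L; otherwise it is L.
Every edge goes from a vertex to one that appears earlier in the order A, H, D, E, B, G, C, F, I, so processing vertices in that order labels each vertex after all of its successors.
A: no outgoing edge → L
H: →A(L), so W
D: →A(L), so W
E: →A(L), so W
B: →A(L), so W
G: →B(W) only, which is W, so L
C: →G(L), so W
F: →A(L), so W
I: →C(W), H(W) — all W, so L

G: L, C: W, B: W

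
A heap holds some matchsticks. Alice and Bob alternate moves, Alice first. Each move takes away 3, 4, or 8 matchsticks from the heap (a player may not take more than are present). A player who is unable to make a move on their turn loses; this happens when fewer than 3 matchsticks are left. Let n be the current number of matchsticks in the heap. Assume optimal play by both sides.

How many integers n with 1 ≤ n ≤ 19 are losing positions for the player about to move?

Compute win/loss labels from the base case upward. A position with no move is L. Any other position is W if it can reach an L in one move, else L.
n=0: no move → L
n=1: no move → L
n=2: no move → L
n=3: can move to 0, which is L ⇒ W
n=4: can move to 1, which is L ⇒ W
n=5: can move to 2, which is L ⇒ W
n=6: can move to 2, which is L ⇒ W
n=7: moves to 4(W), 3(W); every one is W ⇒ L
n=8: can move to 0, which is L ⇒ W
n=9: can move to 1, which is L ⇒ W
n=10: can move to 7, which is L ⇒ W
n=11: can move to 7, which is L ⇒ W
n=12: moves to 9(W), 8(W), 4(W); every one is W ⇒ L
n=13: moves to 10(W), 9(W), 5(W); every one is W ⇒ L
n=14: moves to 11(W), 10(W), 6(W); every one is W ⇒ L
n=15: can move to 12, which is L ⇒ W
n=16: can move to 13, which is L ⇒ W
n=17: can move to 14, which is L ⇒ W
n=18: can move to 14, which is L ⇒ W
n=19: moves to 16(W), 15(W), 11(W); every one is W ⇒ L
L entries with 1 ≤ n ≤ 19 (n=0 is outside the asked range and is not counted): n = 1, 2, 7, 12, 13, 14, 19; that makes 7.

7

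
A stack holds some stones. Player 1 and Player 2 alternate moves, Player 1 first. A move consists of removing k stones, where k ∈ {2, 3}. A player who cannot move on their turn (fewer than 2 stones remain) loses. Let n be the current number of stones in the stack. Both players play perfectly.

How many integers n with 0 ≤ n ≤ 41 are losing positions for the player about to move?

Compute win/loss labels from the base case upward. A position with no move is L. Any other position is W if it can reach an L in one move, else L.
n=0: no move → L
n=1: no move → L
n=2: can move to 0, which is L ⇒ W
n=3: can move to 1, which is L ⇒ W
n=4: can move to 1, which is L ⇒ W
n=5: moves to 3(W), 2(W); every one is W ⇒ L
n=6: moves to 4(W), 3(W); every one is W ⇒ L
n=7: can move to 5, which is L ⇒ W
n=8: can move to 6, which is L ⇒ W
n=9: can move to 6, which is L ⇒ W
n=10: moves to 8(W), 7(W); every one is W ⇒ L
n=11: moves to 9(W), 8(W); every one is W ⇒ L
n=12: can move to 10, which is L ⇒ W
n=13: can move to 11, which is L ⇒ W
n=14: can move to 11, which is L ⇒ W
n=15: moves to 13(W), 12(W); every one is W ⇒ L
n=16: moves to 14(W), 13(W); every one is W ⇒ L
n=17: can move to 15, which is L ⇒ W
n=18: can move to 16, which is L ⇒ W
n=19: can move to 16, which is L ⇒ W
n=20: moves to 18(W), 17(W); every one is W ⇒ L
n=21: moves to 19(W), 18(W); every one is W ⇒ L
n=22: can move to 20, which is L ⇒ W
n=23: can move to 21, which is L ⇒ W
n=24: can move to 21, which is L ⇒ W
n=25: moves to 23(W), 22(W); every one is W ⇒ L
n=26: moves to 24(W), 23(W); every one is W ⇒ L
n=27: can move to 25, which is L ⇒ W
n=28: can move to 26, which is L ⇒ W
n=29: can move to 26, which is L ⇒ W
n=30: moves to 28(W), 27(W); every one is W ⇒ L
n=31: moves to 29(W), 28(W); every one is W ⇒ L
n=32: can move to 30, which is L ⇒ W
n=33: can move to 31, which is L ⇒ W
n=34: can move to 31, which is L ⇒ W
n=35: moves to 33(W), 32(W); every one is W ⇒ L
n=36: moves to 34(W), 33(W); every one is W ⇒ L
n=37: can move to 35, which is L ⇒ W
n=38: can move to 36, which is L ⇒ W
n=39: can move to 36, which is L ⇒ W
n=40: moves to 38(W), 37(W); every one is W ⇒ L
n=41: moves to 39(W), 38(W); every one is W ⇒ L
L entries with 0 ≤ n ≤ 41: n = 0, 1, 5, 6, 10, 11, 15, 16, 20, 21, 25, 26, 30, 31, 35, 36, 40, 41; that makes 18.

18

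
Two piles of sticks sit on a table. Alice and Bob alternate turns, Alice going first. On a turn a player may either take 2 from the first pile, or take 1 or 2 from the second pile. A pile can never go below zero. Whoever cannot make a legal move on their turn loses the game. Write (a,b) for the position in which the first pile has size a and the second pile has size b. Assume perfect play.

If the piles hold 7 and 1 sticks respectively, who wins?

Bob wins.

Work bottom-up. With no move the player to move loses. Otherwise the position is W if at least one move leads to an L position for the opponent, and L if every move leads to a W.
No move ever increases a pile, so every position that can arise here has a ≤ 7 and b ≤ 1; it is enough to label the cells with 0 ≤ a ≤ 7 and 0 ≤ b ≤ 1.
Every move lowers a or b (never raises either), so fill the grid row by row in increasing a, and left to right within a row: each cell's successors are then already labelled.
      b=0  b=1
a=0:    L    W
a=1:    L    W
a=2:    W    L
a=3:    W    L
a=4:    L    W
a=5:    L    W
a=6:    W    L
a=7:    W    L
Cells with no legal move (terminal, hence L): (0,0), (1,0).
The remaining L cells, each justified by listing all of its moves:
(2,1): L (options (0,1)(W), (2,0)(W) are all W)
(3,1): L (options (1,1)(W), (3,0)(W) are all W)
(4,0): L (sole option (2,0)(W) is W)
(5,0): L (sole option (3,0)(W) is W)
(6,1): L (options (4,1)(W), (6,0)(W) are all W)
(7,1): L (options (5,1)(W), (7,0)(W) are all W)
Every other cell has at least one move into one of the L cells above, so it is W.
Every move from (7,1) reaches a W position, so the mover loses.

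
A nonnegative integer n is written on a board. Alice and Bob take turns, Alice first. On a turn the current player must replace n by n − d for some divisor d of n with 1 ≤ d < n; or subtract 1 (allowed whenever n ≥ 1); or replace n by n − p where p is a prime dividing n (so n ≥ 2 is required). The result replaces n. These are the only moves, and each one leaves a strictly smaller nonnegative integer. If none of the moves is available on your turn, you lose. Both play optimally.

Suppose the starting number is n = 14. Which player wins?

Bob wins.

Build the W/L table. Terminal = L. A non-terminal position is W if it has a move to some L; otherwise it is L.
n=0: no move → L
n=1: →0(L), so W
n=2: →0(L), so W
n=3: →0(L), so W
n=4: →2(W), 3(W) — all W, so L
n=5: →0(L), so W
n=6: →4(L), so W
n=7: →0(L), so W
n=8: →4(L), so W
n=9: →6(W), 8(W) — all W, so L
n=10: →9(L), so W
n=11: →0(L), so W
n=12: →9(L), so W
n=13: →0(L), so W
n=14: →7(W), 12(W), 13(W) — all W, so L
Every move from 14 reaches a W position, so the mover loses.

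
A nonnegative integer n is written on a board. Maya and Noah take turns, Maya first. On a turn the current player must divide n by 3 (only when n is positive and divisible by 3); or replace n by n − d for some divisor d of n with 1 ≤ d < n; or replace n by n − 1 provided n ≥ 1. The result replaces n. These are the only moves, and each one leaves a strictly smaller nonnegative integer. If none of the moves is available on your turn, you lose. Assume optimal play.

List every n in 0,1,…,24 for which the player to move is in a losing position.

Work bottom-up. With no move the player to move loses. Otherwise the position is W if at least one move leads to an L position for the opponent, and L if every move leads to a W.
n=0: no move → L
n=1: can move to 0, which is L ⇒ W
n=2: the only move is to 1(W), a W ⇒ L
n=3: can move to 2, which is L ⇒ W
n=4: can move to 2, which is L ⇒ W
n=5: the only move is to 4(W), a W ⇒ L
n=6: can move to 2, which is L ⇒ W
n=7: the only move is to 6(W), a W ⇒ L
n=8: can move to 7, which is L ⇒ W
n=9: moves to 3(W), 6(W), 8(W); every one is W ⇒ L
n=10: can move to 5, which is L ⇒ W
n=11: the only move is to 10(W), a W ⇒ L
n=12: can move to 9, which is L ⇒ W
n=13: the only move is to 12(W), a W ⇒ L
n=14: can move to 7, which is L ⇒ W
n=15: can move to 5, which is L ⇒ W
n=16: moves to 8(W), 12(W), 14(W), 15(W); every one is W ⇒ L
n=17: can move to 16, which is L ⇒ W
n=18: can move to 9, which is L ⇒ W
n=19: the only move is to 18(W), a W ⇒ L
n=20: can move to 16, which is L ⇒ W
n=21: can move to 7, which is L ⇒ W
n=22: can move to 11, which is L ⇒ W
n=23: the only move is to 22(W), a W ⇒ L
n=24: can move to 16, which is L ⇒ W
The losing starting values of n are exactly the entries labelled L in this table (10 of them).

0, 2, 5, 7, 9, 11, 13, 16, 19, 23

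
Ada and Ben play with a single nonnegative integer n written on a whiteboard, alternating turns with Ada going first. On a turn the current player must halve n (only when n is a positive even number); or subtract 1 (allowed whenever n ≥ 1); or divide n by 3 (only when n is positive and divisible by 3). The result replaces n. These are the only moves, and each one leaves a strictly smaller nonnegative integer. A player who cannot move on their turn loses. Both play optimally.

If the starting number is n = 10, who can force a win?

Ada wins.

Work bottom-up. With no move the player to move loses. Otherwise the position is W if at least one move leads to an L position for the opponent, and L if every move leads to a W.
n=0: no move → L
n=1: W (go to 0, an L position)
n=2: L (sole option 1(W) is W)
n=3: W (go to 2, an L position)
n=4: W (go to 2, an L position)
n=5: L (sole option 4(W) is W)
n=6: W (go to 2, an L position)
n=7: L (sole option 6(W) is W)
n=8: W (go to 7, an L position)
n=9: L (options 3(W), 8(W) are all W)
n=10: W (go to 5, an L position)
The starting position 10 is W: Ada should move to 5, handing over an L position.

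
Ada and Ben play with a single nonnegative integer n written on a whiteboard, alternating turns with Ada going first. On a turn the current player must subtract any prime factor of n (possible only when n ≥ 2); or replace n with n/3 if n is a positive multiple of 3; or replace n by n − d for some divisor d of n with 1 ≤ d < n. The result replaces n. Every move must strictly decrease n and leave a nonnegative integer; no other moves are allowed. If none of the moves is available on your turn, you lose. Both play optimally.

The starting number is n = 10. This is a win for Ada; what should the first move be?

Move to 9.

Positions with no move are L. A position that does have a move is losing for the player to move precisely when every available move leads to a winning position for the opponent. Fill in the labels:
n=0: no move → L
n=1: no move → L
n=2: can move to 0, which is L ⇒ W
n=3: can move to 0, which is L ⇒ W
n=4: moves to 2(W), 3(W); every one is W ⇒ L
n=5: can move to 0, which is L ⇒ W
n=6: can move to 4, which is L ⇒ W
n=7: can move to 0, which is L ⇒ W
n=8: can move to 4, which is L ⇒ W
n=9: moves to 3(W), 6(W), 8(W); every one is W ⇒ L
n=10: can move to 9, which is L ⇒ W
From 10, the L positions reachable in one move are: 9.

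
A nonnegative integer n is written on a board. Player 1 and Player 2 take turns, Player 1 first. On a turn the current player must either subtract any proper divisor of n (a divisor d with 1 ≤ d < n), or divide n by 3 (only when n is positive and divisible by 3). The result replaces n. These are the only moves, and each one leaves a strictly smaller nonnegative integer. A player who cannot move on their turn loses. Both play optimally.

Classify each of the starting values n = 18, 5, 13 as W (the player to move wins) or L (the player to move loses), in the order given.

Classify positions by backward induction: terminal positions (no move available) are L. From any other position, the mover wins iff some move reaches an L.
n=0: no move → L
n=1: no move → L
n=2: can move to 1, which is L ⇒ W
n=3: can move to 1, which is L ⇒ W
n=4: moves to 2(W), 3(W); every one is W ⇒ L
n=5: can move to 4, which is L ⇒ W
n=6: can move to 4, which is L ⇒ W
n=7: the only move is to 6(W), a W ⇒ L
n=8: can move to 4, which is L ⇒ W
n=9: moves to 3(W), 6(W), 8(W); every one is W ⇒ L
n=10: can move to 9, which is L ⇒ W
n=11: the only move is to 10(W), a W ⇒ L
n=12: can move to 4, which is L ⇒ W
n=13: the only move is to 12(W), a W ⇒ L
n=14: can move to 7, which is L ⇒ W
n=15: moves to 5(W), 10(W), 12(W), 14(W); every one is W ⇒ L
n=16: can move to 15, which is L ⇒ W
n=17: the only move is to 16(W), a W ⇒ L
n=18: can move to 9, which is L ⇒ W

18: W, 5: W, 13: L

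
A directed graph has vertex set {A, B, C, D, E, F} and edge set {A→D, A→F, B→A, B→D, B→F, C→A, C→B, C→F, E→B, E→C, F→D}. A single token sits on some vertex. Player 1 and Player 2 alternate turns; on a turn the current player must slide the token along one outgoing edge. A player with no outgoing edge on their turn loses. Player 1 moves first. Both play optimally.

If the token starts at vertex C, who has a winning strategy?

Player 2 wins.

Use the standard recursion: the mover loses at a terminal position; elsewhere, the mover wins exactly when some move hands the opponent an L position.
Every edge goes from a vertex to one that appears earlier in the order D, F, A, B, C, E, so processing vertices in that order labels each vertex after all of its successors.
D: no outgoing edge → L
F: can move to D, which is L ⇒ W
A: can move to D, which is L ⇒ W
B: can move to D, which is L ⇒ W
C: moves to B(W), A(W), F(W); every one is W ⇒ L
E: can move to C, which is L ⇒ W
Every move from C reaches a W position, so the mover loses.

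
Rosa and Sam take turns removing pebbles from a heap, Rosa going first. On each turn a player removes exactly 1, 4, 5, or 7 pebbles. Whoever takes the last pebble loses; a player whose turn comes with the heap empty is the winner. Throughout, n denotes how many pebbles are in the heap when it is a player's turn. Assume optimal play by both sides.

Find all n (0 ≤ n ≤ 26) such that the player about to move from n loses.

1, 3, 9, 11, 17, 19, 25

Build the W/L table. Terminal = W. A non-terminal position is W if it has a move to some L; otherwise it is L.
n=0: no move; the opponent has just taken the last pebble and therefore loses → W
n=1: →0(W) only, which is W, so L
n=2: →1(L), so W
n=3: →2(W) only, which is W, so L
n=4: →3(L), so W
n=5: →1(L), so W
n=6: →1(L), so W
n=7: →3(L), so W
n=8: →3(L), so W
n=9: →8(W), 5(W), 4(W), 2(W) — all W, so L
n=10: →9(L), so W
n=11: →10(W), 7(W), 6(W), 4(W) — all W, so L
n=12: →11(L), so W
n=13: →9(L), so W
n=14: →9(L), so W
n=15: →11(L), so W
n=16: →11(L), so W
n=17: →16(W), 13(W), 12(W), 10(W) — all W, so L
n=18: →17(L), so W
n=19: →18(W), 15(W), 14(W), 12(W) — all W, so L
n=20: →19(L), so W
n=21: →17(L), so W
n=22: →17(L), so W
n=23: →19(L), so W
n=24: →19(L), so W
n=25: →24(W), 21(W), 20(W), 18(W) — all W, so L
n=26: →25(L), so W
The losing starting values of n are exactly the entries labelled L in this table (7 of them).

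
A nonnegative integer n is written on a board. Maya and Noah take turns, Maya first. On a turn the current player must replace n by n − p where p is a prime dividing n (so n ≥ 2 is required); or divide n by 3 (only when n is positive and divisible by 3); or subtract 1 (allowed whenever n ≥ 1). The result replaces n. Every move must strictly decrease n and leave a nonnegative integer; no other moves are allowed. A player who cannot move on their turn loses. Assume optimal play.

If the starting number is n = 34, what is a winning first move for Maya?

Move to 32.

Compute win/loss labels from the base case upward. A position with no move is L. Any other position is W if it can reach an L in one move, else L.
n=0: no move → L
n=1: reaches L-position 0 → W
n=2: reaches L-position 0 → W
n=3: reaches L-position 0 → W
n=4: only reaches 2(W), 3(W), all W → L
n=5: reaches L-position 0 → W
n=6: reaches L-position 4 → W
n=7: reaches L-position 0 → W
n=8: only reaches 6(W), 7(W), all W → L
n=9: reaches L-position 8 → W
n=10: reaches L-position 8 → W
n=11: reaches L-position 0 → W
n=12: reaches L-position 4 → W
n=13: reaches L-position 0 → W
n=14: only reaches 7(W), 12(W), 13(W), all W → L
n=15: reaches L-position 14 → W
n=16: reaches L-position 14 → W
n=17: reaches L-position 0 → W
n=18: only reaches 6(W), 15(W), 16(W), 17(W), all W → L
n=19: reaches L-position 0 → W
n=20: reaches L-position 18 → W
n=21: reaches L-position 14 → W
n=22: only reaches 11(W), 20(W), 21(W), all W → L
n=23: reaches L-position 0 → W
n=24: reaches L-position 8 → W
n=25: only reaches 20(W), 24(W), all W → L
n=26: reaches L-position 25 → W
n=27: only reaches 9(W), 24(W), 26(W), all W → L
n=28: reaches L-position 27 → W
n=29: reaches L-position 0 → W
n=30: reaches L-position 25 → W
n=31: reaches L-position 0 → W
n=32: only reaches 30(W), 31(W), all W → L
n=33: reaches L-position 22 → W
n=34: reaches L-position 32 → W
From 34, the L positions reachable in one move are: 32.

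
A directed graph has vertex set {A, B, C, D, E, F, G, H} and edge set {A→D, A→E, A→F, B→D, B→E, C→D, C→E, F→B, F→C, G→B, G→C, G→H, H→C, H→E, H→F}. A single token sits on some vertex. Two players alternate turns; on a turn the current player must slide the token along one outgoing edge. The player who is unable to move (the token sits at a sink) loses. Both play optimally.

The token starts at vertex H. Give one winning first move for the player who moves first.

Move to F.

Build the W/L table. Terminal = L. A non-terminal position is W if it has a move to some L; otherwise it is L.
Every edge goes from a vertex to one that appears earlier in the order E, D, C, B, F, H, A, G, so processing vertices in that order labels each vertex after all of its successors.
E: no outgoing edge → L
D: no outgoing edge → L
C: W (go to D, an L position)
B: W (go to D, an L position)
F: L (options B(W), C(W) are all W)
H: W (go to F, an L position)
A: W (go to F, an L position)
G: L (options H(W), B(W), C(W) are all W)
From H, the L positions reachable in one move are: F, E. Any move reaching one of these is winning.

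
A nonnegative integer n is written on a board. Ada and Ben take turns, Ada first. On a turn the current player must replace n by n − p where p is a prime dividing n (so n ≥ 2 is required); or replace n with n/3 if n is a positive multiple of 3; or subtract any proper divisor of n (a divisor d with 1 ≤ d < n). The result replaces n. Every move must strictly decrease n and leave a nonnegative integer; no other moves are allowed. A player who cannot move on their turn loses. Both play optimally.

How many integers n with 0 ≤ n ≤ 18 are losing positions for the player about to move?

5

Label each position W (a win for the player to move) or L (a loss). A position with no legal move is L; any other position is W exactly when some move reaches an L, and L when every move reaches a W.
n=0: no move → L
n=1: no move → L
n=2: W (go to 0, an L position)
n=3: W (go to 0, an L position)
n=4: L (options 2(W), 3(W) are all W)
n=5: W (go to 0, an L position)
n=6: W (go to 4, an L position)
n=7: W (go to 0, an L position)
n=8: W (go to 4, an L position)
n=9: L (options 3(W), 6(W), 8(W) are all W)
n=10: W (go to 9, an L position)
n=11: W (go to 0, an L position)
n=12: W (go to 4, an L position)
n=13: W (go to 0, an L position)
n=14: L (options 7(W), 12(W), 13(W) are all W)
n=15: W (go to 14, an L position)
n=16: W (go to 14, an L position)
n=17: W (go to 0, an L position)
n=18: W (go to 9, an L position)
L entries with 0 ≤ n ≤ 18: n = 0, 1, 4, 9, 14; that makes 5.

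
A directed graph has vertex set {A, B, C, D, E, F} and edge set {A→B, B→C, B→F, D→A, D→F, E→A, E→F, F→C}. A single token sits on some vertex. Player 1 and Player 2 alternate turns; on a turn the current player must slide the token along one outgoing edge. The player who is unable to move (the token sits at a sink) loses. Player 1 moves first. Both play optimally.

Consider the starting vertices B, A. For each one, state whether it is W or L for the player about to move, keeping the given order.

Classify positions by backward induction: terminal positions (no move available) are L. From any other position, the mover wins iff some move reaches an L.
Every edge goes from a vertex to one that appears earlier in the order C, F, B, A, E, D, so processing vertices in that order labels each vertex after all of its successors.
C: no outgoing edge → L
F: can move to C, which is L ⇒ W
B: can move to C, which is L ⇒ W
A: the only move is to B(W), a W ⇒ L
E: can move to A, which is L ⇒ W
D: can move to A, which is L ⇒ W

B: W, A: L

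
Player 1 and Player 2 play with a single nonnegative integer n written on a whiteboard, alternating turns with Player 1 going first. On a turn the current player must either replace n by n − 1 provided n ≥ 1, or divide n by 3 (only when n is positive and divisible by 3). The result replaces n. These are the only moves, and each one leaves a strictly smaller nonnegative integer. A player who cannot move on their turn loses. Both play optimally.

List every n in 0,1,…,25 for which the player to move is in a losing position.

Work bottom-up. With no move the player to move loses. Otherwise the position is W if at least one move leads to an L position for the opponent, and L if every move leads to a W.
n=0: no move → L
n=1: reaches L-position 0 → W
n=2: only reaches 1(W), which is W → L
n=3: reaches L-position 2 → W
n=4: only reaches 3(W), which is W → L
n=5: reaches L-position 4 → W
n=6: reaches L-position 2 → W
n=7: only reaches 6(W), which is W → L
n=8: reaches L-position 7 → W
n=9: only reaches 3(W), 8(W), all W → L
n=10: reaches L-position 9 → W
n=11: only reaches 10(W), which is W → L
n=12: reaches L-position 4 → W
n=13: only reaches 12(W), which is W → L
n=14: reaches L-position 13 → W
n=15: only reaches 5(W), 14(W), all W → L
n=16: reaches L-position 15 → W
n=17: only reaches 16(W), which is W → L
n=18: reaches L-position 17 → W
n=19: only reaches 18(W), which is W → L
n=20: reaches L-position 19 → W
n=21: reaches L-position 7 → W
n=22: only reaches 21(W), which is W → L
n=23: reaches L-position 22 → W
n=24: only reaches 8(W), 23(W), all W → L
n=25: reaches L-position 24 → W
The losing starting values of n are exactly the entries labelled L in this table (12 of them).

0, 2, 4, 7, 9, 11, 13, 15, 17, 19, 22, 24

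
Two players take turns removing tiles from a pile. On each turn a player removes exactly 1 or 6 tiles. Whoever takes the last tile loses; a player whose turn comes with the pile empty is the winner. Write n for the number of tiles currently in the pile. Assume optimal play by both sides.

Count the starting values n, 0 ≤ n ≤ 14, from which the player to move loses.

Work bottom-up. With no move the player to move wins. Otherwise the position is W if at least one move leads to an L position for the opponent, and L if every move leads to a W.
n=0: no move; the opponent has just taken the last tile and therefore loses → W
n=1: the only move is to 0(W), a W ⇒ L
n=2: can move to 1, which is L ⇒ W
n=3: the only move is to 2(W), a W ⇒ L
n=4: can move to 3, which is L ⇒ W
n=5: the only move is to 4(W), a W ⇒ L
n=6: can move to 5, which is L ⇒ W
n=7: can move to 1, which is L ⇒ W
n=8: moves to 7(W), 2(W); every one is W ⇒ L
n=9: can move to 8, which is L ⇒ W
n=10: moves to 9(W), 4(W); every one is W ⇒ L
n=11: can move to 10, which is L ⇒ W
n=12: moves to 11(W), 6(W); every one is W ⇒ L
n=13: can move to 12, which is L ⇒ W
n=14: can move to 8, which is L ⇒ W
L entries with 0 ≤ n ≤ 14: n = 1, 3, 5, 8, 10, 12; that makes 6.

6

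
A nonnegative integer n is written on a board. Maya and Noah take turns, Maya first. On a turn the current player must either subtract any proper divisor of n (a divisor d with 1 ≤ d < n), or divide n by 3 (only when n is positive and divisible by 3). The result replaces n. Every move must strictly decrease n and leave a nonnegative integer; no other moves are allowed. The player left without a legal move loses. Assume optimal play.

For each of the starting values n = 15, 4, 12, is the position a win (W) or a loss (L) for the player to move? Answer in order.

15: L, 4: L, 12: W

Work bottom-up. With no move the player to move loses. Otherwise the position is W if at least one move leads to an L position for the opponent, and L if every move leads to a W.
n=0: no move → L
n=1: no move → L
n=2: reaches L-position 1 → W
n=3: reaches L-position 1 → W
n=4: only reaches 2(W), 3(W), all W → L
n=5: reaches L-position 4 → W
n=6: reaches L-position 4 → W
n=7: only reaches 6(W), which is W → L
n=8: reaches L-position 4 → W
n=9: only reaches 3(W), 6(W), 8(W), all W → L
n=10: reaches L-position 9 → W
n=11: only reaches 10(W), which is W → L
n=12: reaches L-position 4 → W
n=13: only reaches 12(W), which is W → L
n=14: reaches L-position 7 → W
n=15: only reaches 5(W), 10(W), 12(W), 14(W), all W → L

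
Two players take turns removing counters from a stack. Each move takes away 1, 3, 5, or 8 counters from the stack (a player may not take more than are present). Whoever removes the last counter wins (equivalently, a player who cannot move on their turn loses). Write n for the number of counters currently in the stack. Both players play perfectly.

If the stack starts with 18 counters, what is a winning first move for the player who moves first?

Remove 1, leaving 17.

Build the W/L table. Terminal = L. A non-terminal position is W if it has a move to some L; otherwise it is L.
n=0: no move → L
n=1: can move to 0, which is L ⇒ W
n=2: the only move is to 1(W), a W ⇒ L
n=3: can move to 2, which is L ⇒ W
n=4: moves to 3(W), 1(W); every one is W ⇒ L
n=5: can move to 4, which is L ⇒ W
n=6: moves to 5(W), 3(W), 1(W); every one is W ⇒ L
n=7: can move to 6, which is L ⇒ W
n=8: can move to 0, which is L ⇒ W
n=9: can move to 6, which is L ⇒ W
n=10: can move to 2, which is L ⇒ W
n=11: can move to 6, which is L ⇒ W
n=12: can move to 4, which is L ⇒ W
n=13: moves to 12(W), 10(W), 8(W), 5(W); every one is W ⇒ L
n=14: can move to 13, which is L ⇒ W
n=15: moves to 14(W), 12(W), 10(W), 7(W); every one is W ⇒ L
n=16: can move to 15, which is L ⇒ W
n=17: moves to 16(W), 14(W), 12(W), 9(W); every one is W ⇒ L
n=18: can move to 17, which is L ⇒ W
From 18, the L positions reachable in one move are: 17, 15, 13. Any move reaching one of these is winning.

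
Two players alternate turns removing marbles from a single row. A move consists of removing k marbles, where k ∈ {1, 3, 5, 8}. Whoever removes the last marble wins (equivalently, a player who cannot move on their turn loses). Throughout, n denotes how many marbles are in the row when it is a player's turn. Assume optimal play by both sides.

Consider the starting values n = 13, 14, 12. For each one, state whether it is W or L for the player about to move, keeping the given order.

Work bottom-up. With no move the player to move loses. Otherwise the position is W if at least one move leads to an L position for the opponent, and L if every move leads to a W.
n=0: no move → L
n=1: can move to 0, which is L ⇒ W
n=2: the only move is to 1(W), a W ⇒ L
n=3: can move to 2, which is L ⇒ W
n=4: moves to 3(W), 1(W); every one is W ⇒ L
n=5: can move to 4, which is L ⇒ W
n=6: moves to 5(W), 3(W), 1(W); every one is W ⇒ L
n=7: can move to 6, which is L ⇒ W
n=8: can move to 0, which is L ⇒ W
n=9: can move to 6, which is L ⇒ W
n=10: can move to 2, which is L ⇒ W
n=11: can move to 6, which is L ⇒ W
n=12: can move to 4, which is L ⇒ W
n=13: moves to 12(W), 10(W), 8(W), 5(W); every one is W ⇒ L
n=14: can move to 13, which is L ⇒ W

13: L, 14: W, 12: W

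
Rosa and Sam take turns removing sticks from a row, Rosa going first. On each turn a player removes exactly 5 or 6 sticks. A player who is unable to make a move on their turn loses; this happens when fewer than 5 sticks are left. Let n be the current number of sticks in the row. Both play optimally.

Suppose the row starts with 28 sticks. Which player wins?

Build the W/L table. Terminal = L. A non-terminal position is W if it has a move to some L; otherwise it is L.
n=0: no move → L
n=1: no move → L
n=2: no move → L
n=3: no move → L
n=4: no move → L
n=5: reaches L-position 0 → W
n=6: reaches L-position 1 → W
n=7: reaches L-position 2 → W
n=8: reaches L-position 3 → W
n=9: reaches L-position 4 → W
n=10: reaches L-position 4 → W
n=11: only reaches 6(W), 5(W), all W → L
n=12: only reaches 7(W), 6(W), all W → L
n=13: only reaches 8(W), 7(W), all W → L
n=14: only reaches 9(W), 8(W), all W → L
n=15: only reaches 10(W), 9(W), all W → L
n=16: reaches L-position 11 → W
n=17: reaches L-position 12 → W
n=18: reaches L-position 13 → W
n=19: reaches L-position 14 → W
n=20: reaches L-position 15 → W
n=21: reaches L-position 15 → W
n=22: only reaches 17(W), 16(W), all W → L
n=23: only reaches 18(W), 17(W), all W → L
n=24: only reaches 19(W), 18(W), all W → L
n=25: only reaches 20(W), 19(W), all W → L
n=26: only reaches 21(W), 20(W), all W → L
n=27: reaches L-position 22 → W
n=28: reaches L-position 23 → W
The starting position 28 is W: Rosa should remove 5, leaving 23, handing over an L position.

Rosa wins.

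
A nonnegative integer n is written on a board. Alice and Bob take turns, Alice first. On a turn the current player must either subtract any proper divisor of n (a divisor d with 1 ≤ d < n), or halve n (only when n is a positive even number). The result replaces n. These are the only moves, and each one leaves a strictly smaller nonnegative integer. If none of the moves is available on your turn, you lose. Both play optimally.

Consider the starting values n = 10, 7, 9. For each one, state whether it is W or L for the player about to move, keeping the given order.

10: W, 7: L, 9: L

Use the standard recursion: the mover loses at a terminal position; elsewhere, the mover wins exactly when some move hands the opponent an L position.
n=0: no move → L
n=1: no move → L
n=2: can move to 1, which is L ⇒ W
n=3: the only move is to 2(W), a W ⇒ L
n=4: can move to 3, which is L ⇒ W
n=5: the only move is to 4(W), a W ⇒ L
n=6: can move to 3, which is L ⇒ W
n=7: the only move is to 6(W), a W ⇒ L
n=8: can move to 7, which is L ⇒ W
n=9: moves to 6(W), 8(W); every one is W ⇒ L
n=10: can move to 5, which is L ⇒ W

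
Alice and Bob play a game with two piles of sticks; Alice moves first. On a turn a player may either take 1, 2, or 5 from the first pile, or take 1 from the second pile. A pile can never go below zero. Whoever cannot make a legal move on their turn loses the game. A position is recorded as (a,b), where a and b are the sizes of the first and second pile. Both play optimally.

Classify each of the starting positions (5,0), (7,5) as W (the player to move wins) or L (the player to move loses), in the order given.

Use the standard recursion: the mover loses at a terminal position; elsewhere, the mover wins exactly when some move hands the opponent an L position.
No move ever increases a pile, so every position that can arise here has a ≤ 7 and b ≤ 5; it is enough to label the cells with 0 ≤ a ≤ 7 and 0 ≤ b ≤ 5.
Every move lowers a or b (never raises either), so fill the grid row by row in increasing a, and left to right within a row: each cell's successors are then already labelled.
      b=0  b=1  b=2  b=3  b=4  b=5
a=0:    L    W    L    W    L    W
a=1:    W    L    W    L    W    L
a=2:    W    W    W    W    W    W
a=3:    L    W    L    W    L    W
a=4:    W    L    W    L    W    L
a=5:    W    W    W    W    W    W
a=6:    L    W    L    W    L    W
a=7:    W    L    W    L    W    L
Cells with no legal move (terminal, hence L): (0,0).
The remaining L cells, each justified by listing all of its moves:
(0,2): the only move is to (0,1)(W), a W ⇒ L
(0,4): the only move is to (0,3)(W), a W ⇒ L
(1,1): moves to (0,1)(W), (1,0)(W); every one is W ⇒ L
(1,3): moves to (0,3)(W), (1,2)(W); every one is W ⇒ L
(1,5): moves to (0,5)(W), (1,4)(W); every one is W ⇒ L
(3,0): moves to (2,0)(W), (1,0)(W); every one is W ⇒ L
(3,2): moves to (2,2)(W), (1,2)(W), (3,1)(W); every one is W ⇒ L
(3,4): moves to (2,4)(W), (1,4)(W), (3,3)(W); every one is W ⇒ L
(4,1): moves to (3,1)(W), (2,1)(W), (4,0)(W); every one is W ⇒ L
(4,3): moves to (3,3)(W), (2,3)(W), (4,2)(W); every one is W ⇒ L
(4,5): moves to (3,5)(W), (2,5)(W), (4,4)(W); every one is W ⇒ L
(6,0): moves to (5,0)(W), (4,0)(W), (1,0)(W); every one is W ⇒ L
(6,2): moves to (5,2)(W), (4,2)(W), (1,2)(W), (6,1)(W); every one is W ⇒ L
(6,4): moves to (5,4)(W), (4,4)(W), (1,4)(W), (6,3)(W); every one is W ⇒ L
(7,1): moves to (6,1)(W), (5,1)(W), (2,1)(W), (7,0)(W); every one is W ⇒ L
(7,3): moves to (6,3)(W), (5,3)(W), (2,3)(W), (7,2)(W); every one is W ⇒ L
(7,5): moves to (6,5)(W), (5,5)(W), (2,5)(W), (7,4)(W); every one is W ⇒ L
Every other cell has at least one move into one of the L cells above, so it is W.
(5,0): the move to (3,0) reaches an L cell, so W
(7,5): one of the L cells justified above, so L

(5,0): W, (7,5): L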